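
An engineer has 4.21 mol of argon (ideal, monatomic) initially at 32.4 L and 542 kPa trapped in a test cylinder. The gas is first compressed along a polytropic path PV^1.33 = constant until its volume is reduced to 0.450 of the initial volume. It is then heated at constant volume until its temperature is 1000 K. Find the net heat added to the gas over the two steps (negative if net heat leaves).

10100 J

T₁ = P₁V₁/(nR) = 542×32.4/(4.21×8.314) = 502 K.
Step 1 — Polytropic n=1.33: T₂ = T₁(V₁/V₂)^(n−1) = 502×(2.22)^0.33 = 653 K; P₂ = P₁(V₁/V₂)^n = 1570 kPa.
W = (P₁V₁−P₂V₂)/(n−1) = (542×32.4−1570×14.6)/0.33 = -16000 J.
ΔU = nCvΔT = 4.21×12.5×(653−502) = 7940 J.
Q = ΔU + W = -8100 J.
State after step 1: P = 1570 kPa, V = 14.6 L, T = 653 K.
Step 2 — Isochoric: V stays 14.6 L; P/T = const ⇒ T₂ = 1000 K, P₂ = 2400 kPa.
W = 0 (no volume change).
ΔU = nCvΔT = 4.21×12.5×(1000−653) = 18200 J.
Q = ΔU = 18200 J.
Net over both steps: W = -16000 J, Q = 10100 J, ΔU = 26200 J.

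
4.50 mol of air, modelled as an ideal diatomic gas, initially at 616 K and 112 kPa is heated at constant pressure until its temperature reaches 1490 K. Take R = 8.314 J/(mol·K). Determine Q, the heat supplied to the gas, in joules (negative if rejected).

V₁ = nRT₁/P₁ = 4.50×8.314×616/112 = 206 L.
Isobaric: P stays 112 kPa; V/T = const ⇒ T₂ = 1490 K, V₂ = 498 L.
W = PΔV = 112×(498−206) kPa·L = 32700 J.
ΔU = nCvΔT = 4.50×20.8×(1490−616) = 81700 J.
Q = ΔU + W = nCpΔT = 114000 J.

114000 J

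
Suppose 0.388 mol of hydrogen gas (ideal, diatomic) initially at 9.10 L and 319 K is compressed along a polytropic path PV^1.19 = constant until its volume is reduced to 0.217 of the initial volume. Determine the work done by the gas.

P₁ = nRT₁/V₁ = 0.388×8.314×319/9.10 = 113 kPa.
Polytropic n=1.19: T₂ = T₁(V₁/V₂)^(n−1) = 319×(4.61)^0.19 = 426 K; P₂ = P₁(V₁/V₂)^n = 697 kPa.
W = (P₁V₁−P₂V₂)/(n−1) = (113×9.10−697×1.97)/0.19 = -1820 J.

-1820 J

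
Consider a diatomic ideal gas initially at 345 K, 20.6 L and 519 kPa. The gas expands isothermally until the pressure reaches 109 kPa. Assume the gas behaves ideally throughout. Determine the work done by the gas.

n = P₁V₁/(RT₁) = 519×20.6/(8.314×345) = 3.73 mol.
Isothermal: T stays 345 K; PV = const ⇒ V₂ = 98.1 L, P₂ = 109 kPa.
W = nRT ln(V₂/V₁) = 3.73×8.314×345×ln(4.76) = 16700 J.

16700 J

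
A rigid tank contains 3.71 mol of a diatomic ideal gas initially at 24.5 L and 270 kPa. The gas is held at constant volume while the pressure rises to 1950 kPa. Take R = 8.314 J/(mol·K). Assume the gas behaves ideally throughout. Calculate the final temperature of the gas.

1550 K

T₁ = P₁V₁/(nR) = 270×24.5/(3.71×8.314) = 214 K.
Isochoric: V stays 24.5 L; P/T = const ⇒ T₂ = 1550 K, P₂ = 1950 kPa.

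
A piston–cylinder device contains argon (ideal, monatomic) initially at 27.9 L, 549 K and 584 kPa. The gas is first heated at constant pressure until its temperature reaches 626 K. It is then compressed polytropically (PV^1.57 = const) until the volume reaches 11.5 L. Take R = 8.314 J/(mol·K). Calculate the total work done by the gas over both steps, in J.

-23300 J

n = P₁V₁/(RT₁) = 584×27.9/(8.314×549) = 3.57 mol.
Step 1 — Isobaric: P stays 584 kPa; V/T = const ⇒ T₂ = 626 K, V₂ = 31.8 L.
W = PΔV = 584×(31.8−27.9) kPa·L = 2290 J.
ΔU = nCvΔT = 3.57×12.5×(626−549) = 3430 J.
Q = ΔU + W = nCpΔT = 5710 J.
State after step 1: P = 584 kPa, V = 31.8 L, T = 626 K.
Step 2 — Polytropic n=1.57: T₂ = T₁(V₁/V₂)^(n−1) = 626×(2.77)^0.57 = 1120 K; P₂ = P₁(V₁/V₂)^n = 2890 kPa.
W = (P₁V₁−P₂V₂)/(n−1) = (584×31.8−2890×11.5)/0.57 = -25600 J.
ΔU = nCvΔT = 3.57×12.5×(1120−626) = 21900 J.
Q = ΔU + W = -3710 J.
Net over both steps: W = -23300 J, Q = 2000 J, ΔU = 25300 J.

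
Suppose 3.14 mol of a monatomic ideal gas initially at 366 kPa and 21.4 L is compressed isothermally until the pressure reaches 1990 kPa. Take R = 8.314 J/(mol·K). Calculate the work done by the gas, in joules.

T₁ = P₁V₁/(nR) = 366×21.4/(3.14×8.314) = 300 K.
Isothermal: T stays 300 K; PV = const ⇒ V₂ = 3.94 L, P₂ = 1990 kPa.
W = nRT ln(V₂/V₁) = 3.14×8.314×300×ln(0.184) = -13300 J.

-13300 J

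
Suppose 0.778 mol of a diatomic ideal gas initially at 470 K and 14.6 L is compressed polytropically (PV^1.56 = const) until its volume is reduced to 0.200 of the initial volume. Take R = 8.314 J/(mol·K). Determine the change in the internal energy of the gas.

11100 J

P₁ = nRT₁/V₁ = 0.778×8.314×470/14.6 = 208 kPa.
Polytropic n=1.56: T₂ = T₁(V₁/V₂)^(n−1) = 470×(5.00)^0.56 = 1160 K; P₂ = P₁(V₁/V₂)^n = 2560 kPa.
For an ideal gas ΔU = nCvΔT with Cv = (5/2)R = 20.8 J/(mol·K).
ΔU = 0.778×20.8×(1160−470) = 11100 J.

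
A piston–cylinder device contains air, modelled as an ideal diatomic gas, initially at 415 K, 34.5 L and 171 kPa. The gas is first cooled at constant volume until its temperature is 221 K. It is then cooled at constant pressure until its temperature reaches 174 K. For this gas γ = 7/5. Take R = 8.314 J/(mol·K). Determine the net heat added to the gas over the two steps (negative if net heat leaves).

n = P₁V₁/(RT₁) = 171×34.5/(8.314×415) = 1.71 mol.
Step 1 — Isochoric: V stays 34.5 L; P/T = const ⇒ T₂ = 221 K, P₂ = 91.1 kPa.
W = 0 (no volume change).
ΔU = nCvΔT = 1.71×20.8×(221−415) = -6890 J.
Q = ΔU = -6890 J.
State after step 1: P = 91.1 kPa, V = 34.5 L, T = 221 K.
Step 2 — Isobaric: P stays 91.1 kPa; V/T = const ⇒ T₂ = 174 K, V₂ = 27.2 L.
W = PΔV = 91.1×(27.2−34.5) kPa·L = -668 J.
ΔU = nCvΔT = 1.71×20.8×(174−221) = -1670 J.
Q = ΔU + W = nCpΔT = -2340 J.
Net over both steps: W = -668 J, Q = -9230 J, ΔU = -8560 J.

-9230 J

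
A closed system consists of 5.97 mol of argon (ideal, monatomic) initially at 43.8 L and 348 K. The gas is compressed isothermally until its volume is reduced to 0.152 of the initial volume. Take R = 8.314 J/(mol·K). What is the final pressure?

2590 kPa

P₁ = nRT₁/V₁ = 5.97×8.314×348/43.8 = 394 kPa.
Isothermal: T stays 348 K; PV = const ⇒ V₂ = 6.66 L, P₂ = 2590 kPa.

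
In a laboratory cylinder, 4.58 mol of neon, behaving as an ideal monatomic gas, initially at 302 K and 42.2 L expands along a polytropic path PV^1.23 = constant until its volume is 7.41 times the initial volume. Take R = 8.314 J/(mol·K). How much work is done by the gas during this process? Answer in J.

P₁ = nRT₁/V₁ = 4.58×8.314×302/42.2 = 273 kPa.
Polytropic n=1.23: T₂ = T₁(V₁/V₂)^(n−1) = 302×(0.135)^0.23 = 191 K; P₂ = P₁(V₁/V₂)^n = 23.2 kPa.
W = (P₁V₁−P₂V₂)/(n−1) = (273×42.2−23.2×313)/0.23 = 18500 J.

18500 J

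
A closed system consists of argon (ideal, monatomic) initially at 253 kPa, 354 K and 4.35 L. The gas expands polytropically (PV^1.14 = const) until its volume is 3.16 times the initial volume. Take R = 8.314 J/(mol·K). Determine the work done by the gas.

n = P₁V₁/(RT₁) = 253×4.35/(8.314×354) = 0.374 mol.
Polytropic n=1.14: T₂ = T₁(V₁/V₂)^(n−1) = 354×(0.316)^0.14 = 301 K; P₂ = P₁(V₁/V₂)^n = 68.2 kPa.
W = (P₁V₁−P₂V₂)/(n−1) = (253×4.35−68.2×13.7)/0.14 = 1170 J.

1170 J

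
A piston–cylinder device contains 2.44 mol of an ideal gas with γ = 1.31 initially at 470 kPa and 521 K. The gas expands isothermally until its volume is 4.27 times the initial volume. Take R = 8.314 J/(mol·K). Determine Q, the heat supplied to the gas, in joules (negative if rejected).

V₁ = nRT₁/P₁ = 2.44×8.314×521/470 = 22.5 L.
Isothermal: T stays 521 K; PV = const ⇒ V₂ = 96.0 L, P₂ = 110 kPa.
ΔU = 0 (ideal gas, T constant).
W = nRT ln(V₂/V₁) = 2.44×8.314×521×ln(4.27) = 15300 J.
Q = ΔU + W = 15300 J.

15300 J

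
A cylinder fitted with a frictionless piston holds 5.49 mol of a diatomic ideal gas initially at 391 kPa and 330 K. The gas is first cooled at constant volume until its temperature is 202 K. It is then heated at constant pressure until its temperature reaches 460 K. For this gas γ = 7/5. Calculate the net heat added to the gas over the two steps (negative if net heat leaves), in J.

26600 J

V₁ = nRT₁/P₁ = 5.49×8.314×330/391 = 38.5 L.
Step 1 — Isochoric: V stays 38.5 L; P/T = const ⇒ T₂ = 202 K, P₂ = 239 kPa.
W = 0 (no volume change).
ΔU = nCvΔT = 5.49×20.8×(202−330) = -14600 J.
Q = ΔU = -14600 J.
State after step 1: P = 239 kPa, V = 38.5 L, T = 202 K.
Step 2 — Isobaric: P stays 239 kPa; V/T = const ⇒ T₂ = 460 K, V₂ = 87.7 L.
W = PΔV = 239×(87.7−38.5) kPa·L = 11800 J.
ΔU = nCvΔT = 5.49×20.8×(460−202) = 29400 J.
Q = ΔU + W = nCpΔT = 41200 J.
Net over both steps: W = 11800 J, Q = 26600 J, ΔU = 14800 J.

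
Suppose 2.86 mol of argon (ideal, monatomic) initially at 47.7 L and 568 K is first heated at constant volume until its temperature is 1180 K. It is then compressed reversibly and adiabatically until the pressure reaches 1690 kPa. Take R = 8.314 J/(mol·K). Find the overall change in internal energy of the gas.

P₁ = nRT₁/V₁ = 2.86×8.314×568/47.7 = 283 kPa.
Step 1 — Isochoric: V stays 47.7 L; P/T = const ⇒ T₂ = 1180 K, P₂ = 588 kPa.
W = 0 (no volume change).
ΔU = nCvΔT = 2.86×12.5×(1180−568) = 21800 J.
Q = ΔU = 21800 J.
State after step 1: P = 588 kPa, V = 47.7 L, T = 1180 K.
Step 2 — Adiabatic: T₂/T₁ = (P₂/P₁)^((γ−1)/γ) ⇒ T₂ = 1180×(2.87)^0.400 = 1800 K; V₂ = 25.3 L.
ΔU = nCvΔT = 2.86×12.5×(1800−1180) = 22100 J.
Q = 0 for an adiabatic process, so W = −ΔU = -22100 J.
Net over both steps: W = -22100 J, Q = 21800 J, ΔU = 43900 J.

43900 J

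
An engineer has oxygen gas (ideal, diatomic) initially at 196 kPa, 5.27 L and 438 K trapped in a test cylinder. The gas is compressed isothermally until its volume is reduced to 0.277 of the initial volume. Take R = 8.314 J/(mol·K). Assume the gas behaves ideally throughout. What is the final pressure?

Isothermal: T stays 438 K; PV = const ⇒ V₂ = 1.46 L, P₂ = 708 kPa.

708 kPa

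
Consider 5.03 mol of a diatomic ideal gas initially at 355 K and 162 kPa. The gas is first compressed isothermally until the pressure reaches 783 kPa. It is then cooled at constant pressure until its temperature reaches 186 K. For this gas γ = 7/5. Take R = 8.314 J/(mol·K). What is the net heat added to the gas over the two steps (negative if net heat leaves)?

V₁ = nRT₁/P₁ = 5.03×8.314×355/162 = 91.6 L.
Step 1 — Isothermal: T stays 355 K; PV = const ⇒ V₂ = 19.0 L, P₂ = 783 kPa.
ΔU = 0 (ideal gas, T constant).
W = nRT ln(V₂/V₁) = 5.03×8.314×355×ln(0.207) = -23400 J.
Q = ΔU + W = -23400 J.
State after step 1: P = 783 kPa, V = 19.0 L, T = 355 K.
Step 2 — Isobaric: P stays 783 kPa; V/T = const ⇒ T₂ = 186 K, V₂ = 9.93 L.
W = PΔV = 783×(9.93−19.0) kPa·L = -7070 J.
ΔU = nCvΔT = 5.03×20.8×(186−355) = -17700 J.
Q = ΔU + W = nCpΔT = -24700 J.
Net over both steps: W = -30500 J, Q = -48100 J, ΔU = -17700 J.

-48100 J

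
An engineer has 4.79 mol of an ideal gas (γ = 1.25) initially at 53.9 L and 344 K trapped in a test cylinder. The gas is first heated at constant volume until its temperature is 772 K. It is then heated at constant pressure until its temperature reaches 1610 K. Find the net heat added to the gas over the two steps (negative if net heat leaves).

P₁ = nRT₁/V₁ = 4.79×8.314×344/53.9 = 254 kPa.
Step 1 — Isochoric: V stays 53.9 L; P/T = const ⇒ T₂ = 772 K, P₂ = 570 kPa.
W = 0 (no volume change).
ΔU = nCvΔT = 4.79×33.3×(772−344) = 68200 J.
Q = ΔU = 68200 J.
State after step 1: P = 570 kPa, V = 53.9 L, T = 772 K.
Step 2 — Isobaric: P stays 570 kPa; V/T = const ⇒ T₂ = 1610 K, V₂ = 112 L.
W = PΔV = 570×(112−53.9) kPa·L = 33400 J.
ΔU = nCvΔT = 4.79×33.3×(1610−772) = 133000 J.
Q = ΔU + W = nCpΔT = 167000 J.
Net over both steps: W = 33400 J, Q = 235000 J, ΔU = 202000 J.

235000 J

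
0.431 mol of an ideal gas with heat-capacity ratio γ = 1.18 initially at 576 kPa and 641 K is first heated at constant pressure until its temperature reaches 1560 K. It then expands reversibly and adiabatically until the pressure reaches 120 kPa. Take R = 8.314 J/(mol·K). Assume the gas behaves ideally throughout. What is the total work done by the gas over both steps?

9900 J

V₁ = nRT₁/P₁ = 0.431×8.314×641/576 = 3.99 L.
Step 1 — Isobaric: P stays 576 kPa; V/T = const ⇒ T₂ = 1560 K, V₂ = 9.70 L.
W = PΔV = 576×(9.70−3.99) kPa·L = 3290 J.
ΔU = nCvΔT = 0.431×46.2×(1560−641) = 18300 J.
Q = ΔU + W = nCpΔT = 21600 J.
State after step 1: P = 576 kPa, V = 9.70 L, T = 1560 K.
Step 2 — Adiabatic: T₂/T₁ = (P₂/P₁)^((γ−1)/γ) ⇒ T₂ = 1560×(0.208)^0.153 = 1230 K; V₂ = 36.7 L.
ΔU = nCvΔT = 0.431×46.2×(1230−1560) = -6610 J.
Q = 0 for an adiabatic process, so W = −ΔU = 6610 J.
Net over both steps: W = 9900 J, Q = 21600 J, ΔU = 11700 J.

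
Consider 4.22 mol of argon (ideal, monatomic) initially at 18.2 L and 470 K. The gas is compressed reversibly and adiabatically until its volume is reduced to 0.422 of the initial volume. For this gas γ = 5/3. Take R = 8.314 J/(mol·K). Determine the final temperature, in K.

835 K

P₁ = nRT₁/V₁ = 4.22×8.314×470/18.2 = 906 kPa.
Adiabatic: TV^(γ−1) = const ⇒ T₂ = 470×(2.37)^0.667 = 835 K; PV^γ = const ⇒ P₂ = 3820 kPa.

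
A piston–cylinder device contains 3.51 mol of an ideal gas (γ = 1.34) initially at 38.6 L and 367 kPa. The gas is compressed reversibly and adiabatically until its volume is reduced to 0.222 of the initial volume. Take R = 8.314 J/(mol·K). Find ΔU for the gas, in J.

T₁ = P₁V₁/(nR) = 367×38.6/(3.51×8.314) = 485 K.
Adiabatic: TV^(γ−1) = const ⇒ T₂ = 485×(4.50)^0.340 = 810 K; PV^γ = const ⇒ P₂ = 2760 kPa.
For an ideal gas ΔU = nCvΔT with Cv = R/(γ−1) = 24.5 J/(mol·K).
ΔU = 3.51×24.5×(810−485) = 27800 J.

27800 J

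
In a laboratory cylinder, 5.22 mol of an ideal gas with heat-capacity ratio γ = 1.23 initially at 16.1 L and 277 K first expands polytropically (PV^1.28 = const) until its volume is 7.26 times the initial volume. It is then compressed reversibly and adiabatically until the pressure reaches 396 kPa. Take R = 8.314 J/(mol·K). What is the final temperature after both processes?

P₁ = nRT₁/V₁ = 5.22×8.314×277/16.1 = 747 kPa.
Step 1 — Polytropic n=1.28: T₂ = T₁(V₁/V₂)^(n−1) = 277×(0.138)^0.28 = 159 K; P₂ = P₁(V₁/V₂)^n = 59.0 kPa.
W = (P₁V₁−P₂V₂)/(n−1) = (747×16.1−59.0×117)/0.28 = 18300 J.
ΔU = nCvΔT = 5.22×36.1×(159−277) = -22300 J.
Q = ΔU + W = -3980 J.
State after step 1: P = 59.0 kPa, V = 117 L, T = 159 K.
Step 2 — Adiabatic: T₂/T₁ = (P₂/P₁)^((γ−1)/γ) ⇒ T₂ = 159×(6.71)^0.187 = 227 K; V₂ = 24.9 L.
ΔU = nCvΔT = 5.22×36.1×(227−159) = 12800 J.
Q = 0 for an adiabatic process, so W = −ΔU = -12800 J.
Net over both steps: W = 5460 J, Q = -3980 J, ΔU = -9440 J.

227 K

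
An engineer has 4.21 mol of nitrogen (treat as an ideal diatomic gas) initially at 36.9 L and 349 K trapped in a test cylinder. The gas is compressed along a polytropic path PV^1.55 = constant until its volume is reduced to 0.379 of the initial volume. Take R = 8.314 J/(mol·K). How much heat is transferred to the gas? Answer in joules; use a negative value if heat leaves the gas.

5870 J

P₁ = nRT₁/V₁ = 4.21×8.314×349/36.9 = 331 kPa.
Polytropic n=1.55: T₂ = T₁(V₁/V₂)^(n−1) = 349×(2.64)^0.55 = 595 K; P₂ = P₁(V₁/V₂)^n = 1490 kPa.
W = (P₁V₁−P₂V₂)/(n−1) = (331×36.9−1490×14.0)/0.55 = -15700 J.
ΔU = nCvΔT = 4.21×20.8×(595−349) = 21500 J.
Q = ΔU + W = 5870 J.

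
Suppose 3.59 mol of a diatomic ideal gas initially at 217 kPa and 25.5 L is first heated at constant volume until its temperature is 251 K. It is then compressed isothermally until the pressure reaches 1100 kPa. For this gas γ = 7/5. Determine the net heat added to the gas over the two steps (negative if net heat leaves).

-5000 J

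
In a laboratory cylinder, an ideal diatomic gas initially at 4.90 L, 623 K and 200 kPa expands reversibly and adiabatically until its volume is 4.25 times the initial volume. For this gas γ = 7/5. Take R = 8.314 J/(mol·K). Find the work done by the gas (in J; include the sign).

1080 J

n = P₁V₁/(RT₁) = 200×4.90/(8.314×623) = 0.189 mol.
Adiabatic: TV^(γ−1) = const ⇒ T₂ = 623×(0.235)^0.400 = 349 K; PV^γ = const ⇒ P₂ = 26.4 kPa.
ΔU = nCvΔT = 0.189×20.8×(349−623) = -1080 J.
Q = 0 for an adiabatic process, so W = −ΔU = 1080 J.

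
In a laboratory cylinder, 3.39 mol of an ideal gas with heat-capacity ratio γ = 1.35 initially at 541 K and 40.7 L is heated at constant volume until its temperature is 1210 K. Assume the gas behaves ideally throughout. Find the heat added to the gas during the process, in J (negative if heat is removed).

P₁ = nRT₁/V₁ = 3.39×8.314×541/40.7 = 375 kPa.
Isochoric: V stays 40.7 L; P/T = const ⇒ T₂ = 1210 K, P₂ = 838 kPa.
W = 0 (no volume change).
ΔU = nCvΔT = 3.39×23.8×(1210−541) = 53900 J.
Q = ΔU = 53900 J.

53900 J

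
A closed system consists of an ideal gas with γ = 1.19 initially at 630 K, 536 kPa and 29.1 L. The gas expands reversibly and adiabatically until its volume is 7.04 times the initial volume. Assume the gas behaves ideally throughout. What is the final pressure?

52.5 kPa

Adiabatic: TV^(γ−1) = const ⇒ T₂ = 630×(0.142)^0.190 = 435 K; PV^γ = const ⇒ P₂ = 52.5 kPa.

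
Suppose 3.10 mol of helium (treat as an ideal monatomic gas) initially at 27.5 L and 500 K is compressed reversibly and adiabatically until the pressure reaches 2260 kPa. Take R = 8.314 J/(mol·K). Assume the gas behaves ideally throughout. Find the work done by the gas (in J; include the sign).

P₁ = nRT₁/V₁ = 3.10×8.314×500/27.5 = 469 kPa.
Adiabatic: T₂/T₁ = (P₂/P₁)^((γ−1)/γ) ⇒ T₂ = 500×(4.82)^0.400 = 938 K; V₂ = 10.7 L.
ΔU = nCvΔT = 3.10×12.5×(938−500) = 16900 J.
Q = 0 for an adiabatic process, so W = −ΔU = -16900 J.

-16900 J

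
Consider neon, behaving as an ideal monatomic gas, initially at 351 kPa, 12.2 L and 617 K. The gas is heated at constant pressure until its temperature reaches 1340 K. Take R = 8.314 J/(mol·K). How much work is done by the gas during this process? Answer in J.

n = P₁V₁/(RT₁) = 351×12.2/(8.314×617) = 0.835 mol.
Isobaric: P stays 351 kPa; V/T = const ⇒ T₂ = 1340 K, V₂ = 26.5 L.
W = PΔV = 351×(26.5−12.2) kPa·L = 5020 J.

5020 J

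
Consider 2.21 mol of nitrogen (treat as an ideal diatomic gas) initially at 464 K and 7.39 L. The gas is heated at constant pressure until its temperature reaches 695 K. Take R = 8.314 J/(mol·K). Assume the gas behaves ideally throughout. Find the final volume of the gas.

11.1 L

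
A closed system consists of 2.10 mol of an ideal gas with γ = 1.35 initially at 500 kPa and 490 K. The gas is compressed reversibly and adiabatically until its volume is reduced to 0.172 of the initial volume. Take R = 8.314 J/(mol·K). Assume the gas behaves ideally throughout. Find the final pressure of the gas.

V₁ = nRT₁/P₁ = 2.10×8.314×490/500 = 17.1 L.
Adiabatic: TV^(γ−1) = const ⇒ T₂ = 490×(5.81)^0.350 = 907 K; PV^γ = const ⇒ P₂ = 5380 kPa.

5380 kPa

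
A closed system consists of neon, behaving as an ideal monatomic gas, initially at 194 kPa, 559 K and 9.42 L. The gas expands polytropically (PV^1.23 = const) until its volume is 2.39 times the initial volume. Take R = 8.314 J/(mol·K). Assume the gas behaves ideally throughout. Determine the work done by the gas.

1440 J

n = P₁V₁/(RT₁) = 194×9.42/(8.314×559) = 0.393 mol.
Polytropic n=1.23: T₂ = T₁(V₁/V₂)^(n−1) = 559×(0.418)^0.23 = 457 K; P₂ = P₁(V₁/V₂)^n = 66.4 kPa.
W = (P₁V₁−P₂V₂)/(n−1) = (194×9.42−66.4×22.5)/0.23 = 1440 J.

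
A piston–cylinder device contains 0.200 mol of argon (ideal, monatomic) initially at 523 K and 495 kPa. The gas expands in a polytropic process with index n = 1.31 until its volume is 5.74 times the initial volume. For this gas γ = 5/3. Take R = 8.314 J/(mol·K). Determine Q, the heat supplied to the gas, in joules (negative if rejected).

628 J

V₁ = nRT₁/P₁ = 0.200×8.314×523/495 = 1.76 L.
Polytropic n=1.31: T₂ = T₁(V₁/V₂)^(n−1) = 523×(0.174)^0.31 = 304 K; P₂ = P₁(V₁/V₂)^n = 50.2 kPa.
W = (P₁V₁−P₂V₂)/(n−1) = (495×1.76−50.2×10.1)/0.31 = 1170 J.
ΔU = nCvΔT = 0.200×12.5×(304−523) = -546 J.
Q = ΔU + W = 628 J.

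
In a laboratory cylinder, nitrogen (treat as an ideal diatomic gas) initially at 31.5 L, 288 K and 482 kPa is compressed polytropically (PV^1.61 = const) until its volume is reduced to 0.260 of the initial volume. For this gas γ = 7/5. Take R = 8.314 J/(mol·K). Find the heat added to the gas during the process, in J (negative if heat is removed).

16700 J

n = P₁V₁/(RT₁) = 482×31.5/(8.314×288) = 6.34 mol.
Polytropic n=1.61: T₂ = T₁(V₁/V₂)^(n−1) = 288×(3.85)^0.61 = 655 K; P₂ = P₁(V₁/V₂)^n = 4220 kPa.
W = (P₁V₁−P₂V₂)/(n−1) = (482×31.5−4220×8.19)/0.61 = -31700 J.
ΔU = nCvΔT = 6.34×20.8×(655−288) = 48400 J.
Q = ΔU + W = 16700 J.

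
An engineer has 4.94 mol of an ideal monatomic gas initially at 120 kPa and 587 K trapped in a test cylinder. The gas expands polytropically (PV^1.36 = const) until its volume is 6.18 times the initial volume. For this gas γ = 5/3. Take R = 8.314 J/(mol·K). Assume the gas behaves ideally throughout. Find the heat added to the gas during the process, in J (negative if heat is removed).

V₁ = nRT₁/P₁ = 4.94×8.314×587/120 = 201 L.
Polytropic n=1.36: T₂ = T₁(V₁/V₂)^(n−1) = 587×(0.162)^0.36 = 305 K; P₂ = P₁(V₁/V₂)^n = 10.1 kPa.
W = (P₁V₁−P₂V₂)/(n−1) = (120×201−10.1×1240)/0.36 = 32200 J.
ΔU = nCvΔT = 4.94×12.5×(305−587) = -17400 J.
Q = ΔU + W = 14800 J.

14800 J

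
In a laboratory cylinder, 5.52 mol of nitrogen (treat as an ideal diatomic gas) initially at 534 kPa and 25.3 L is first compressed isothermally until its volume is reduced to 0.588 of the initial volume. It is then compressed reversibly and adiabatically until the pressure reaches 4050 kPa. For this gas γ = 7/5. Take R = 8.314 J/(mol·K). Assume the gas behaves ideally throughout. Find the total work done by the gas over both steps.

-25200 J

T₁ = P₁V₁/(nR) = 534×25.3/(5.52×8.314) = 294 K.
Step 1 — Isothermal: T stays 294 K; PV = const ⇒ V₂ = 14.9 L, P₂ = 908 kPa.
ΔU = 0 (ideal gas, T constant).
W = nRT ln(V₂/V₁) = 5.52×8.314×294×ln(0.588) = -7170 J.
Q = ΔU + W = -7170 J.
State after step 1: P = 908 kPa, V = 14.9 L, T = 294 K.
Step 2 — Adiabatic: T₂/T₁ = (P₂/P₁)^((γ−1)/γ) ⇒ T₂ = 294×(4.46)^0.286 = 451 K; V₂ = 5.11 L.
ΔU = nCvΔT = 5.52×20.8×(451−294) = 18000 J.
Q = 0 for an adiabatic process, so W = −ΔU = -18000 J.
Net over both steps: W = -25200 J, Q = -7170 J, ΔU = 18000 J.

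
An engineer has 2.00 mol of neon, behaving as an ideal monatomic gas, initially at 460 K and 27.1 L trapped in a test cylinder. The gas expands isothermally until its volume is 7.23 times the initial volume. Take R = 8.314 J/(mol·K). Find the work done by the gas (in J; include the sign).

P₁ = nRT₁/V₁ = 2.00×8.314×460/27.1 = 282 kPa.
Isothermal: T stays 460 K; PV = const ⇒ V₂ = 196 L, P₂ = 39.0 kPa.
W = nRT ln(V₂/V₁) = 2.00×8.314×460×ln(7.23) = 15100 J.

15100 J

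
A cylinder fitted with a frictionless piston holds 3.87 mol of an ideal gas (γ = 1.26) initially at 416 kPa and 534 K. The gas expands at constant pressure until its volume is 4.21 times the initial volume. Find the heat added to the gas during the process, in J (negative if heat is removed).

267000 J

V₁ = nRT₁/P₁ = 3.87×8.314×534/416 = 41.3 L.
Isobaric: P stays 416 kPa; V/T = const ⇒ T₂ = 2250 K, V₂ = 174 L.
W = PΔV = 416×(174−41.3) kPa·L = 55200 J.
ΔU = nCvΔT = 3.87×32.0×(2250−534) = 212000 J.
Q = ΔU + W = nCpΔT = 267000 J.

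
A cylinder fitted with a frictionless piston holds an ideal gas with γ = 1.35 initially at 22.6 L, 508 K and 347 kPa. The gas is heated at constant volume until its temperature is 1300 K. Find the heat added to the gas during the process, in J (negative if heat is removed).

34900 J

n = P₁V₁/(RT₁) = 347×22.6/(8.314×508) = 1.86 mol.
Isochoric: V stays 22.6 L; P/T = const ⇒ T₂ = 1300 K, P₂ = 888 kPa.
W = 0 (no volume change).
ΔU = nCvΔT = 1.86×23.8×(1300−508) = 34900 J.
Q = ΔU = 34900 J.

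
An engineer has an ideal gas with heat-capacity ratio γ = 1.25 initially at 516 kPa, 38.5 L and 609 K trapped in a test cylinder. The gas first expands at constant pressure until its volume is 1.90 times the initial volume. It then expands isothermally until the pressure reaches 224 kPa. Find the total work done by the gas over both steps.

49400 J

n = P₁V₁/(RT₁) = 516×38.5/(8.314×609) = 3.92 mol.
Step 1 — Isobaric: P stays 516 kPa; V/T = const ⇒ T₂ = 1160 K, V₂ = 73.1 L.
W = PΔV = 516×(73.1−38.5) kPa·L = 17900 J.
ΔU = nCvΔT = 3.92×33.3×(1160−609) = 71500 J.
Q = ΔU + W = nCpΔT = 89400 J.
State after step 1: P = 516 kPa, V = 73.1 L, T = 1160 K.
Step 2 — Isothermal: T stays 1160 K; PV = const ⇒ V₂ = 169 L, P₂ = 224 kPa.
ΔU = 0 (ideal gas, T constant).
W = nRT ln(V₂/V₁) = 3.92×8.314×1160×ln(2.30) = 31500 J.
Q = ΔU + W = 31500 J.
Net over both steps: W = 49400 J, Q = 121000 J, ΔU = 71500 J.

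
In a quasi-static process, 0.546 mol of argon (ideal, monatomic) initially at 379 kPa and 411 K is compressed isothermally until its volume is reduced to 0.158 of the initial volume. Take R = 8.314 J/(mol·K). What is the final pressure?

2400 kPa

V₁ = nRT₁/P₁ = 0.546×8.314×411/379 = 4.92 L.
Isothermal: T stays 411 K; PV = const ⇒ V₂ = 0.778 L, P₂ = 2400 kPa.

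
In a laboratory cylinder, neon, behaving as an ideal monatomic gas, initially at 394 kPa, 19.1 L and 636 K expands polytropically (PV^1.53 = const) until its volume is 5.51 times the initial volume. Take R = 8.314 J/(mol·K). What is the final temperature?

257 K

Polytropic n=1.53: T₂ = T₁(V₁/V₂)^(n−1) = 636×(0.181)^0.53 = 257 K; P₂ = P₁(V₁/V₂)^n = 28.9 kPa.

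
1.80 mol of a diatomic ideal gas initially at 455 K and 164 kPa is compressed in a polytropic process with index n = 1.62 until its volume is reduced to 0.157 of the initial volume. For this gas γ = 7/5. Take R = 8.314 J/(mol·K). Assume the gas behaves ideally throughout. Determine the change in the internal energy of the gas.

36600 J

V₁ = nRT₁/P₁ = 1.80×8.314×455/164 = 41.5 L.
Polytropic n=1.62: T₂ = T₁(V₁/V₂)^(n−1) = 455×(6.37)^0.62 = 1430 K; P₂ = P₁(V₁/V₂)^n = 3290 kPa.
For an ideal gas ΔU = nCvΔT with Cv = (5/2)R = 20.8 J/(mol·K).
ΔU = 1.80×20.8×(1430−455) = 36600 J.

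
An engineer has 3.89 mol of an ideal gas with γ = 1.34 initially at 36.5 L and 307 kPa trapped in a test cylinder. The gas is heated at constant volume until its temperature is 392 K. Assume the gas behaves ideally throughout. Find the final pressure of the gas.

347 kPa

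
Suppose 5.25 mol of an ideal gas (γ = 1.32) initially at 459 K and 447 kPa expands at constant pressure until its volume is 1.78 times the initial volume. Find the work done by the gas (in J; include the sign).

15600 J

V₁ = nRT₁/P₁ = 5.25×8.314×459/447 = 44.8 L.
Isobaric: P stays 447 kPa; V/T = const ⇒ T₂ = 817 K, V₂ = 79.8 L.
W = PΔV = 447×(79.8−44.8) kPa·L = 15600 J.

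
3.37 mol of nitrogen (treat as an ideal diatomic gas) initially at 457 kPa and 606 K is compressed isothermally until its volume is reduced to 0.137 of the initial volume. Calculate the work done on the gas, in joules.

V₁ = nRT₁/P₁ = 3.37×8.314×606/457 = 37.2 L.
Isothermal: T stays 606 K; PV = const ⇒ V₂ = 5.09 L, P₂ = 3340 kPa.
W = nRT ln(V₂/V₁) = 3.37×8.314×606×ln(0.137) = -33800 J.
Work done on the gas = −W_by = 33800 J.

33800 J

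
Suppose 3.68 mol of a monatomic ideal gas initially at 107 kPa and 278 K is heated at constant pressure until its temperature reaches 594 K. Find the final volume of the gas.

V₁ = nRT₁/P₁ = 3.68×8.314×278/107 = 79.5 L.
Isobaric: P stays 107 kPa; V/T = const ⇒ T₂ = 594 K, V₂ = 170 L.

170 L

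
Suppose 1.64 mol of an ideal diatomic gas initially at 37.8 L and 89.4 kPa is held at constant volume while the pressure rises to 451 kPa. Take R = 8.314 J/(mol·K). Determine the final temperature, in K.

T₁ = P₁V₁/(nR) = 89.4×37.8/(1.64×8.314) = 248 K.
Isochoric: V stays 37.8 L; P/T = const ⇒ T₂ = 1250 K, P₂ = 451 kPa.

1250 K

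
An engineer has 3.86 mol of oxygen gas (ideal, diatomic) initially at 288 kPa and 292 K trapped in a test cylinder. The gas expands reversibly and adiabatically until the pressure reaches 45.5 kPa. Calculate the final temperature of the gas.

V₁ = nRT₁/P₁ = 3.86×8.314×292/288 = 32.5 L.
Adiabatic: T₂/T₁ = (P₂/P₁)^((γ−1)/γ) ⇒ T₂ = 292×(0.158)^0.286 = 172 K; V₂ = 122 L.

172 K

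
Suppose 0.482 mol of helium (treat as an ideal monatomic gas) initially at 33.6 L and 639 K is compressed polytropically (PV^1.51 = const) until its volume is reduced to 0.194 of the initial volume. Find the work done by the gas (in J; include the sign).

P₁ = nRT₁/V₁ = 0.482×8.314×639/33.6 = 76.2 kPa.
Polytropic n=1.51: T₂ = T₁(V₁/V₂)^(n−1) = 639×(5.15)^0.51 = 1470 K; P₂ = P₁(V₁/V₂)^n = 907 kPa.
W = (P₁V₁−P₂V₂)/(n−1) = (76.2×33.6−907×6.52)/0.51 = -6570 J.

-6570 J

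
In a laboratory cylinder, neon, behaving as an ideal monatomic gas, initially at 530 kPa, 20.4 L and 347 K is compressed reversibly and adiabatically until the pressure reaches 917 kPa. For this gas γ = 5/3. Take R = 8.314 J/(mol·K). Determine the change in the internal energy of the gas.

n = P₁V₁/(RT₁) = 530×20.4/(8.314×347) = 3.75 mol.
Adiabatic: T₂/T₁ = (P₂/P₁)^((γ−1)/γ) ⇒ T₂ = 347×(1.73)^0.400 = 432 K; V₂ = 14.7 L.
For an ideal gas ΔU = nCvΔT with Cv = (3/2)R = 12.5 J/(mol·K).
ΔU = 3.75×12.5×(432−347) = 3980 J.

3980 J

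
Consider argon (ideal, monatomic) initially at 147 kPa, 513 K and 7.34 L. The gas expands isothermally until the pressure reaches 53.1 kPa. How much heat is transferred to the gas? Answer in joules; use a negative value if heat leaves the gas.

n = P₁V₁/(RT₁) = 147×7.34/(8.314×513) = 0.253 mol.
Isothermal: T stays 513 K; PV = const ⇒ V₂ = 20.3 L, P₂ = 53.1 kPa.
ΔU = 0 (ideal gas, T constant).
W = nRT ln(V₂/V₁) = 0.253×8.314×513×ln(2.77) = 1100 J.
Q = ΔU + W = 1100 J.

1100 J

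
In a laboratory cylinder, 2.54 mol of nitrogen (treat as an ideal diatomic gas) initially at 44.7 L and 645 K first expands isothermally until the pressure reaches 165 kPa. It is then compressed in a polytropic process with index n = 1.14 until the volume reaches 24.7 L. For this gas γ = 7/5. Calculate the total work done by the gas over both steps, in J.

-9550 J

P₁ = nRT₁/V₁ = 2.54×8.314×645/44.7 = 305 kPa.
Step 1 — Isothermal: T stays 645 K; PV = const ⇒ V₂ = 82.6 L, P₂ = 165 kPa.
ΔU = 0 (ideal gas, T constant).
W = nRT ln(V₂/V₁) = 2.54×8.314×645×ln(1.85) = 8360 J.
Q = ΔU + W = 8360 J.
State after step 1: P = 165 kPa, V = 82.6 L, T = 645 K.
Step 2 — Polytropic n=1.14: T₂ = T₁(V₁/V₂)^(n−1) = 645×(3.34)^0.14 = 764 K; P₂ = P₁(V₁/V₂)^n = 653 kPa.
W = (P₁V₁−P₂V₂)/(n−1) = (165×82.6−653×24.7)/0.14 = -17900 J.
ΔU = nCvΔT = 2.54×20.8×(764−645) = 6270 J.
Q = ΔU + W = -11600 J.
Net over both steps: W = -9550 J, Q = -3280 J, ΔU = 6270 J.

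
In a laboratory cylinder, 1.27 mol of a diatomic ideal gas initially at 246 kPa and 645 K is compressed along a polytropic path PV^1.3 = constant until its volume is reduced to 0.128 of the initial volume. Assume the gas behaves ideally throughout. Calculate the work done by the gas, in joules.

-19400 J

V₁ = nRT₁/P₁ = 1.27×8.314×645/246 = 27.7 L.
Polytropic n=1.3: T₂ = T₁(V₁/V₂)^(n−1) = 645×(7.81)^0.30 = 1200 K; P₂ = P₁(V₁/V₂)^n = 3560 kPa.
W = (P₁V₁−P₂V₂)/(n−1) = (246×27.7−3560×3.54)/0.30 = -19400 J.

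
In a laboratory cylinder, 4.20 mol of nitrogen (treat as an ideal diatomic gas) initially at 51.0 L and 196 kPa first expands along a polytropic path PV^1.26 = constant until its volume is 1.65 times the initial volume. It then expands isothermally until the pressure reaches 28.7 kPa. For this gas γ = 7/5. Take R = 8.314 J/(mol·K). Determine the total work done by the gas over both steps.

T₁ = P₁V₁/(nR) = 196×51.0/(4.20×8.314) = 286 K.
Step 1 — Polytropic n=1.26: T₂ = T₁(V₁/V₂)^(n−1) = 286×(0.606)^0.26 = 251 K; P₂ = P₁(V₁/V₂)^n = 104 kPa.
W = (P₁V₁−P₂V₂)/(n−1) = (196×51.0−104×84.1)/0.26 = 4690 J.
ΔU = nCvΔT = 4.20×20.8×(251−286) = -3050 J.
Q = ΔU + W = 1640 J.
State after step 1: P = 104 kPa, V = 84.1 L, T = 251 K.
Step 2 — Isothermal: T stays 251 K; PV = const ⇒ V₂ = 306 L, P₂ = 28.7 kPa.
ΔU = 0 (ideal gas, T constant).
W = nRT ln(V₂/V₁) = 4.20×8.314×251×ln(3.63) = 11300 J.
Q = ΔU + W = 11300 J.
Net over both steps: W = 16000 J, Q = 13000 J, ΔU = -3050 J.

16000 J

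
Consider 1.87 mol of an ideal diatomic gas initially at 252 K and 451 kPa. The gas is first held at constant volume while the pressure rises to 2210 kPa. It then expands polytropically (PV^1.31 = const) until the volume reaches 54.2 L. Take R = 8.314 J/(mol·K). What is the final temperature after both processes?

V₁ = nRT₁/P₁ = 1.87×8.314×252/451 = 8.69 L.
Step 1 — Isochoric: V stays 8.69 L; P/T = const ⇒ T₂ = 1230 K, P₂ = 2210 kPa.
W = 0 (no volume change).
ΔU = nCvΔT = 1.87×20.8×(1230−252) = 38200 J.
Q = ΔU = 38200 J.
State after step 1: P = 2210 kPa, V = 8.69 L, T = 1230 K.
Step 2 — Polytropic n=1.31: T₂ = T₁(V₁/V₂)^(n−1) = 1230×(0.160)^0.31 = 700 K; P₂ = P₁(V₁/V₂)^n = 201 kPa.
W = (P₁V₁−P₂V₂)/(n−1) = (2210×8.69−201×54.2)/0.31 = 26800 J.
ΔU = nCvΔT = 1.87×20.8×(700−1230) = -20800 J.
Q = ΔU + W = 6030 J.
Net over both steps: W = 26800 J, Q = 44200 J, ΔU = 17400 J.

700 K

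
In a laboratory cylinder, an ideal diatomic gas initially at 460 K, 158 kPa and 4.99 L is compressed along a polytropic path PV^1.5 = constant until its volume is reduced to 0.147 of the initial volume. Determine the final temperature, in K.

1200 K

Polytropic n=1.5: T₂ = T₁(V₁/V₂)^(n−1) = 460×(6.80)^0.50 = 1200 K; P₂ = P₁(V₁/V₂)^n = 2800 kPa.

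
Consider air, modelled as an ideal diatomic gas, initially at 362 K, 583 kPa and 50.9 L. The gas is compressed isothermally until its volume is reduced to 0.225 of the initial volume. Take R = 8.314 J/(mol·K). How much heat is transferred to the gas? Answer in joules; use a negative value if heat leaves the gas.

n = P₁V₁/(RT₁) = 583×50.9/(8.314×362) = 9.86 mol.
Isothermal: T stays 362 K; PV = const ⇒ V₂ = 11.5 L, P₂ = 2590 kPa.
ΔU = 0 (ideal gas, T constant).
W = nRT ln(V₂/V₁) = 9.86×8.314×362×ln(0.225) = -44300 J.
Q = ΔU + W = -44300 J.

-44300 J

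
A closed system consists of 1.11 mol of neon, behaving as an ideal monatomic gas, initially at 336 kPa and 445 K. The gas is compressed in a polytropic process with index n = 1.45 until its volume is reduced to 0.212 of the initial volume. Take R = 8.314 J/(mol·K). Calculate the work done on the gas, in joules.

9220 J

V₁ = nRT₁/P₁ = 1.11×8.314×445/336 = 12.2 L.
Polytropic n=1.45: T₂ = T₁(V₁/V₂)^(n−1) = 445×(4.72)^0.45 = 894 K; P₂ = P₁(V₁/V₂)^n = 3190 kPa.
W = (P₁V₁−P₂V₂)/(n−1) = (336×12.2−3190×2.59)/0.45 = -9220 J.
Work done on the gas = −W_by = 9220 J.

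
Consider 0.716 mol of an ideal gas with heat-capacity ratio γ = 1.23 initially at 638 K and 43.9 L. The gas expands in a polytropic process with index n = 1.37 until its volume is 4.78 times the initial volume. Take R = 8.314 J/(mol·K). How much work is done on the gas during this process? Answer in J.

P₁ = nRT₁/V₁ = 0.716×8.314×638/43.9 = 86.5 kPa.
Polytropic n=1.37: T₂ = T₁(V₁/V₂)^(n−1) = 638×(0.209)^0.37 = 358 K; P₂ = P₁(V₁/V₂)^n = 10.1 kPa.
W = (P₁V₁−P₂V₂)/(n−1) = (86.5×43.9−10.1×210)/0.37 = 4510 J.
Work done on the gas = −W_by = -4510 J.

-4510 J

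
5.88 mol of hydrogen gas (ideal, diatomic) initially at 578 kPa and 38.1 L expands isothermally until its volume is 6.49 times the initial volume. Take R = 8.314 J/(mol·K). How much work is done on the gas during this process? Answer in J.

-41200 J

T₁ = P₁V₁/(nR) = 578×38.1/(5.88×8.314) = 450 K.
Isothermal: T stays 450 K; PV = const ⇒ V₂ = 247 L, P₂ = 89.1 kPa.
W = nRT ln(V₂/V₁) = 5.88×8.314×450×ln(6.49) = 41200 J.
Work done on the gas = −W_by = -41200 J.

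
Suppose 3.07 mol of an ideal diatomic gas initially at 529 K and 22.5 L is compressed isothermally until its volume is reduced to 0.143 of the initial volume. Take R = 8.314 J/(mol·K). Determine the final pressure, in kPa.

4200 kPa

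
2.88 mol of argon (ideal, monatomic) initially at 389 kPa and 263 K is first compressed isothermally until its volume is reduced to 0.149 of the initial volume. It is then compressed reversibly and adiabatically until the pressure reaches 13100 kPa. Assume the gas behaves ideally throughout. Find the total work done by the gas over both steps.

-20600 J

V₁ = nRT₁/P₁ = 2.88×8.314×263/389 = 16.2 L.
Step 1 — Isothermal: T stays 263 K; PV = const ⇒ V₂ = 2.41 L, P₂ = 2610 kPa.
ΔU = 0 (ideal gas, T constant).
W = nRT ln(V₂/V₁) = 2.88×8.314×263×ln(0.149) = -12000 J.
Q = ΔU + W = -12000 J.
State after step 1: P = 2610 kPa, V = 2.41 L, T = 263 K.
Step 2 — Adiabatic: T₂/T₁ = (P₂/P₁)^((γ−1)/γ) ⇒ T₂ = 263×(5.02)^0.400 = 501 K; V₂ = 0.916 L.
ΔU = nCvΔT = 2.88×12.5×(501−263) = 8560 J.
Q = 0 for an adiabatic process, so W = −ΔU = -8560 J.
Net over both steps: W = -20600 J, Q = -12000 J, ΔU = 8560 J.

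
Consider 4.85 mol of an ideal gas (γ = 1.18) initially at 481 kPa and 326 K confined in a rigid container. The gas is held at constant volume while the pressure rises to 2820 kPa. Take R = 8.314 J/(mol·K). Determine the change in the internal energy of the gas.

355000 J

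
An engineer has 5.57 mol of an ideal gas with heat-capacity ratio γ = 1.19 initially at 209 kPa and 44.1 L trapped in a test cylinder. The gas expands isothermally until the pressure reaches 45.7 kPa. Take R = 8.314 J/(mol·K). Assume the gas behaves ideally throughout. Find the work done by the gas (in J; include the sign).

14000 J

T₁ = P₁V₁/(nR) = 209×44.1/(5.57×8.314) = 199 K.
Isothermal: T stays 199 K; PV = const ⇒ V₂ = 202 L, P₂ = 45.7 kPa.
W = nRT ln(V₂/V₁) = 5.57×8.314×199×ln(4.57) = 14000 J.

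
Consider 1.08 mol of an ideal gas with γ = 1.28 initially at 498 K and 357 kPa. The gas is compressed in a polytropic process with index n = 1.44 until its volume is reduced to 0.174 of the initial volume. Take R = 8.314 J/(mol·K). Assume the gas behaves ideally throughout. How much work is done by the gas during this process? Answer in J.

-11800 J

V₁ = nRT₁/P₁ = 1.08×8.314×498/357 = 12.5 L.
Polytropic n=1.44: T₂ = T₁(V₁/V₂)^(n−1) = 498×(5.75)^0.44 = 1070 K; P₂ = P₁(V₁/V₂)^n = 4430 kPa.
W = (P₁V₁−P₂V₂)/(n−1) = (357×12.5−4430×2.18)/0.44 = -11800 J.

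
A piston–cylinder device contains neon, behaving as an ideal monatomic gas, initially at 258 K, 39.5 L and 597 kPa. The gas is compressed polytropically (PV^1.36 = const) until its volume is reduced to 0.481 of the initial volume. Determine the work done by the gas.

n = P₁V₁/(RT₁) = 597×39.5/(8.314×258) = 11.0 mol.
Polytropic n=1.36: T₂ = T₁(V₁/V₂)^(n−1) = 258×(2.08)^0.36 = 336 K; P₂ = P₁(V₁/V₂)^n = 1620 kPa.
W = (P₁V₁−P₂V₂)/(n−1) = (597×39.5−1620×19.0)/0.36 = -19700 J.

-19700 J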